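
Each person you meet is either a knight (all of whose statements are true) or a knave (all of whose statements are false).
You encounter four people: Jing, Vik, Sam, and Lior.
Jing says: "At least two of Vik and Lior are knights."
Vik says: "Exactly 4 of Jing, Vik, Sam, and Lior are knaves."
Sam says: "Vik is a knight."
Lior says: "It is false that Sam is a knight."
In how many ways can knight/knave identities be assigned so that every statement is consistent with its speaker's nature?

1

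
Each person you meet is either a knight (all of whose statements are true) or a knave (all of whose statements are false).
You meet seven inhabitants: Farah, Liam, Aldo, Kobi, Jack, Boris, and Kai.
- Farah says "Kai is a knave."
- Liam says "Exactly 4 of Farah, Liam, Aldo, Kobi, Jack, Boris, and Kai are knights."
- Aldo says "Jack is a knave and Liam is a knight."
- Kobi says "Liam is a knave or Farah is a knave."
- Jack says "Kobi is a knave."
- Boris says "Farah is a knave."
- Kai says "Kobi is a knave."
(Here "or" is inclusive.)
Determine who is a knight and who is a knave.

Knights: Farah and Kobi. Knaves: Liam, Aldo, Jack, Boris, and Kai.

As a knight, Farah's statement "Kai is a knave" should be true; it is.
Liam (knave): "exactly 4 of Farah, Liam, Aldo, Kobi, Jack, Boris, and Kai are knights" — False. ✓
Aldo (knave): "Jack is a knave and Liam is a knight" — False. ✓
Kobi is a knight; "Liam is a knave or Farah is a knave" is true, as required.
Jack is a knave, so "Kobi is a knave" must be False — and it is.
Boris (knave): "Farah is a knave" — False. ✓
As a knave, Kai's statement "Kobi is a knave" should be False; it is.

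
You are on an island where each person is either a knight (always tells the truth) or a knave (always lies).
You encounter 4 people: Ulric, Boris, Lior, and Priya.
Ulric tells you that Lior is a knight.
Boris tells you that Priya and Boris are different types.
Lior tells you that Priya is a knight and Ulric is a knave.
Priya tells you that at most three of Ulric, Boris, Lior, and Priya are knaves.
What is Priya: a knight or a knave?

Consistent assignments: {Ulric=knave, Boris=knave, Lior=knave, Priya=knave}
In every consistent assignment, Priya is a knave.

Priya is a knave.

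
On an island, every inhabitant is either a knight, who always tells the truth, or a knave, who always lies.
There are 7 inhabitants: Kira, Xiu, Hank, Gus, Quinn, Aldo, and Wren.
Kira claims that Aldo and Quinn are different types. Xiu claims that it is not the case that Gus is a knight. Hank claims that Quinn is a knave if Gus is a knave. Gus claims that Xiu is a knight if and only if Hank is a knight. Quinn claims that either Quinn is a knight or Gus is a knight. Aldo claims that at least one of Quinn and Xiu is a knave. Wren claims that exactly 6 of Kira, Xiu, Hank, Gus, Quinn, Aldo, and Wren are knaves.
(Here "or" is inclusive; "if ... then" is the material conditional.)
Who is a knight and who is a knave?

Kira is a knight, Xiu is a knight, Hank is a knave, Gus is a knave, Quinn is a knight, Aldo is a knave, and Wren is a knave.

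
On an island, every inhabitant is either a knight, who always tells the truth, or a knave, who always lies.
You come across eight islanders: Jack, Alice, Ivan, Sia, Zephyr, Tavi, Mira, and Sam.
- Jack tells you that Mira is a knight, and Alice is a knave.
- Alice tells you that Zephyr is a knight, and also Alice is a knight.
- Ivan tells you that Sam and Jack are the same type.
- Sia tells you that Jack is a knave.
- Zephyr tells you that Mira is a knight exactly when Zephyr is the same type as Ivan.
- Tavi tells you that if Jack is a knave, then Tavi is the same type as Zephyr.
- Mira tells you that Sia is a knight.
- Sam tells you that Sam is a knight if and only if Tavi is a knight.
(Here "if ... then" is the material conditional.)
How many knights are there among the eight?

The unique consistent assignment is Jack=knave, Alice=knight, Ivan=knight, Sia=knight, Zephyr=knight, Tavi=knight, Mira=knight, Sam=knave.
That has 6 knights.

6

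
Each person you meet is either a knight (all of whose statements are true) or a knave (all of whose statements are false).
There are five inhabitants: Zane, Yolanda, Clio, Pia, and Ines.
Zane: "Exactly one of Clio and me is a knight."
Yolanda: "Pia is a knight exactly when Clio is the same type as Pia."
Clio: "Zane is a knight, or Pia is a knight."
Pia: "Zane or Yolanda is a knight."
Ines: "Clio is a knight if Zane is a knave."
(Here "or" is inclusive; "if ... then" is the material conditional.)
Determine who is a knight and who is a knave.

Zane is a knave, Yolanda is a knave, Clio is a knave, Pia is a knave, and Ines is a knave.

Since Zane is a knave, "exactly one of Clio and me is a knight" needs to be false, which holds.
Yolanda is a knave, and the claim "Pia is a knight exactly when Clio is the same type as Pia" is indeed false.
Since Clio is a knave, "Zane is a knight, or Pia is a knight" needs to be false, which holds.
Since Pia is a knave, "Zane or Yolanda is a knight" needs to be false, which holds.
Ines is a knave; "Clio is a knight if Zane is a knave" is false, as required.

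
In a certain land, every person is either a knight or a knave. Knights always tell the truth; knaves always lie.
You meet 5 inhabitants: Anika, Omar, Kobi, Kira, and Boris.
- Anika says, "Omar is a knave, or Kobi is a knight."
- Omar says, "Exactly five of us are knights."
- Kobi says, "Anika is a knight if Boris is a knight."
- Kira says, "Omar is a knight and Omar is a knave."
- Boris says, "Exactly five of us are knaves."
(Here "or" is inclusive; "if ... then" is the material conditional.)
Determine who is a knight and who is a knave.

Knights: Anika and Kobi. Knaves: Omar, Kira, and Boris.

Suppose Anika is a knave. Then Anika's statement "Omar is a knave, or Kobi is a knight" would have to be false. Checking the 16 ways to assign the others, none is consistent with every speaker.
(For instance, with Omar=knave, Kobi=knight, Kira=knave, Boris=knave, Anika's claim "Omar is a knave, or Kobi is a knight" comes out true where it would need to be false.)
So Anika must be a knight, making "Omar is a knave, or Kobi is a knight" true. Taking Anika=knight, Omar=knave, Kobi=knight, Kira=knave, Boris=knave, each remaining statement checks out:
  Omar (knave): "exactly five of us are knights" — false. ✓
  Kobi (knight): "Anika is a knight if Boris is a knight" — true. ✓
  Kira (knave): "Omar is a knight and Omar is a knave" — false. ✓
  Boris (knave): "exactly five of us are knaves" — false. ✓
This is the unique consistent assignment.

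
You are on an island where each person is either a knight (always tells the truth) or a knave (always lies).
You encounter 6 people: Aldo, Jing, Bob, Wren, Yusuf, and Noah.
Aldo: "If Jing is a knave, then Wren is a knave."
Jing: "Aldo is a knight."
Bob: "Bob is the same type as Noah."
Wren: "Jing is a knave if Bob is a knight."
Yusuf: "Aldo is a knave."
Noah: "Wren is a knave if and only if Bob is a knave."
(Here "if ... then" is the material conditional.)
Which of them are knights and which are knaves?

Aldo (knave): "if Jing is a knave, then Wren is a knave" — false. ✓
Jing is a knave; "Aldo is a knight" is false, as required.
As a knight, Bob's statement "Bob is the same type as Noah" should be True; it is.
Wren (knight): "Jing is a knave if Bob is a knight" — True. ✓
Yusuf is a knight, so "Aldo is a knave" must be True — and it is.
Noah is a knight; "Wren is a knave if and only if Bob is a knave" is True, as required.

Aldo is a knave, Jing is a knave, Bob is a knight, Wren is a knight, Yusuf is a knight, and Noah is a knight.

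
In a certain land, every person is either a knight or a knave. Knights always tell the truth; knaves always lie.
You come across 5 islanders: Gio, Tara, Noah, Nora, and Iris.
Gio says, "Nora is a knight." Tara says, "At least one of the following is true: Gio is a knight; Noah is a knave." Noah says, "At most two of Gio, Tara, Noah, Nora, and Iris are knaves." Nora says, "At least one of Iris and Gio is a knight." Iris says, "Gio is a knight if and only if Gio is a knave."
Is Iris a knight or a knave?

Iris is a knave.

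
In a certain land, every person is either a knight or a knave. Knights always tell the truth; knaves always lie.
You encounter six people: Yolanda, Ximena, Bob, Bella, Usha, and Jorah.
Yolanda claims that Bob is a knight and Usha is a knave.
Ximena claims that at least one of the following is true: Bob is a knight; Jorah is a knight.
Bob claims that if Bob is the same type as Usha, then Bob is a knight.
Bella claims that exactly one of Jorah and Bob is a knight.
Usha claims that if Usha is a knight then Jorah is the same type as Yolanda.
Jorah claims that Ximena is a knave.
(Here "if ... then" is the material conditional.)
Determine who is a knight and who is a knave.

Knights: Ximena, Bob, Bella, and Usha. Knaves: Yolanda and Jorah.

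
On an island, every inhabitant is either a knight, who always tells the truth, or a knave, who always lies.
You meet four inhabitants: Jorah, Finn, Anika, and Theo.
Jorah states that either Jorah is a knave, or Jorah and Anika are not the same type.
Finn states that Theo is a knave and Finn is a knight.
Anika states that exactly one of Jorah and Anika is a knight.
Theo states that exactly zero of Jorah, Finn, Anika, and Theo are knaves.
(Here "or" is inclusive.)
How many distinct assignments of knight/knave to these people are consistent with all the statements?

0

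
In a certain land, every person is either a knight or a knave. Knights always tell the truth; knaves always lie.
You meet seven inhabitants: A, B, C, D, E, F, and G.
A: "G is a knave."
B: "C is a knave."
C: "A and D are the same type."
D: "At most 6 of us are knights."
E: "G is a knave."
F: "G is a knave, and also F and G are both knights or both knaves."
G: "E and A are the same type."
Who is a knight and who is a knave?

A is a knave, B is a knight, C is a knave, D is a knight, E is a knave, F is a knave, and G is a knight.

A is a knave; "G is a knave" is false, as required.
B is a knight, so "C is a knave" must be True — and it is.
C is a knave, and the claim "A and D are the same type" is indeed false.
D is a knight, so "at most 6 of us are knights" must be True — and it is.
E is a knave, and the claim "G is a knave" is indeed false.
F is a knave, so "G is a knave, and also F and G are both knights or both knaves" must be false — and it is.
G is a knight, and the claim "E and A are the same type" is indeed True.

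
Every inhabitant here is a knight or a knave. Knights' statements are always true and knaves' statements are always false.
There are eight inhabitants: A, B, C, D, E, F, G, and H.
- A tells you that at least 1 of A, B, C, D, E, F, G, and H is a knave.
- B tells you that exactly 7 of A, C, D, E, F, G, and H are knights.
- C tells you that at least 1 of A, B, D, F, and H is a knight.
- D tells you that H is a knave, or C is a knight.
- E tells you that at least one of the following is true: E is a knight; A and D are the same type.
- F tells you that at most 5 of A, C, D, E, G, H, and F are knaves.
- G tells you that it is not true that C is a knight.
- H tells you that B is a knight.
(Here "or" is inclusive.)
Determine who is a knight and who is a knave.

A (knight): "at least 1 of A, B, C, D, E, F, G, and H is a knave" — true. ✓
As a knave, B's statement "exactly 7 of A, C, D, E, F, G, and H are knights" should be False; it is.
Since C is a knight, "at least 1 of A, B, D, F, and H is a knight" needs to be true, which holds.
D is a knight; "H is a knave, or C is a knight" is true, as required.
E is a knight, so "at least one of the following is true: E is a knight; A and D are the same type" must be true — and it is.
As a knight, F's statement "at most 5 of A, C, D, E, G, H, and F are knaves" should be true; it is.
Since G is a knave, "it is not true that C is a knight" needs to be False, which holds.
Since H is a knave, "B is a knight" needs to be False, which holds.

Knights: A, C, D, E, and F. Knaves: B, G, and H.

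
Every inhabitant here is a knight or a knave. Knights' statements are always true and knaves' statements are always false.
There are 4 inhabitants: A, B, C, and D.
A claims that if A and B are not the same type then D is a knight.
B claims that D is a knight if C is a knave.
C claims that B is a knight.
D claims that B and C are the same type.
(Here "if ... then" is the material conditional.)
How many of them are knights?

The unique consistent assignment is A=knight, B=knight, C=knight, D=knight.
That has 4 knights.

4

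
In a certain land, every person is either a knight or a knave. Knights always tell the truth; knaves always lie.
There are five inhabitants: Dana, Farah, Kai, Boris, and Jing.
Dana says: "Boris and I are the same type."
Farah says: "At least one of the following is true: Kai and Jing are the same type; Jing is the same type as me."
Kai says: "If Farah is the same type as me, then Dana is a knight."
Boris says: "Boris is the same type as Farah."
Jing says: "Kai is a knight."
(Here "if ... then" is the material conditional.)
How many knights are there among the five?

The unique consistent assignment is Dana=knight, Farah=knight, Kai=knight, Boris=knight, Jing=knight.
That has 5 knights.

5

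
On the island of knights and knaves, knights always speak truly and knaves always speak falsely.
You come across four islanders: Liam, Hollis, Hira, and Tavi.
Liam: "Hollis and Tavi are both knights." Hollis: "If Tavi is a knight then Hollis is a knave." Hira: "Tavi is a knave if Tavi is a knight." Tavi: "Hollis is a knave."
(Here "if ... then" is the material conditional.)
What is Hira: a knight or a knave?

Hira is a knight.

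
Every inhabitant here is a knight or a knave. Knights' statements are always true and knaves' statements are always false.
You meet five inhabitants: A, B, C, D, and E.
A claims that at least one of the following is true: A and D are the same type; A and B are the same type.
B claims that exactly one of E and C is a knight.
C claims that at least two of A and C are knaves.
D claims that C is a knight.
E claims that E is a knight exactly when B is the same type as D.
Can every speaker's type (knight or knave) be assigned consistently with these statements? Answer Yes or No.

Checking all 32 assignments, each has at least one speaker whose statement's truth value contradicts their type.

No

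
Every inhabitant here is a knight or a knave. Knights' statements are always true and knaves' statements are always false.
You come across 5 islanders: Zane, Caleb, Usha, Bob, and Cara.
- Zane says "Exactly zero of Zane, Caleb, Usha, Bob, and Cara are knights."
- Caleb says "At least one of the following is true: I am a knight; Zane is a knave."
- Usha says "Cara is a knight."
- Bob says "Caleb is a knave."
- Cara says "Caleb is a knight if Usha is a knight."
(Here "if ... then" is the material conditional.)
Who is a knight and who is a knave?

Zane is a knave, Caleb is a knight, Usha is a knight, Bob is a knave, and Cara is a knight.

Suppose Zane is a knight. Then Zane's statement "exactly zero of Zane, Caleb, Usha, Bob, and Cara are knights" would have to be true. Checking the 16 ways to assign the others, none is consistent with every speaker.
(For instance, with Caleb=knight, Usha=knight, Bob=knave, Cara=knight, Zane's claim "exactly zero of Zane, Caleb, Usha, Bob, and Cara are knights" comes out false where it would need to be true.)
So Zane must be a knave, making "exactly zero of Zane, Caleb, Usha, Bob, and Cara are knights" false. Taking Zane=knave, Caleb=knight, Usha=knight, Bob=knave, Cara=knight, each remaining statement checks out:
  Caleb (knight): "at least one of the following is true: I am a knight; Zane is a knave" — true. ✓
  Usha (knight): "Cara is a knight" — true. ✓
  Bob (knave): "Caleb is a knave" — false. ✓
  Cara (knight): "Caleb is a knight if Usha is a knight" — true. ✓
This is the unique consistent assignment.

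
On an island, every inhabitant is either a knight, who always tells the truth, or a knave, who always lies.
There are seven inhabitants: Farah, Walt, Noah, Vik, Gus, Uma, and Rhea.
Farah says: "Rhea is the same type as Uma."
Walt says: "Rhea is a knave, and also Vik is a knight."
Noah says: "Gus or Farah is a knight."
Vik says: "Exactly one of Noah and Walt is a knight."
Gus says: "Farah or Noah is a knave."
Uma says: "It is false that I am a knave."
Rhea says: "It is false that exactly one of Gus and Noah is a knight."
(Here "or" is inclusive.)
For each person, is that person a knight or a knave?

Farah is a knave, Walt is a knave, Noah is a knight, Vik is a knight, Gus is a knight, Uma is a knave, and Rhea is a knight.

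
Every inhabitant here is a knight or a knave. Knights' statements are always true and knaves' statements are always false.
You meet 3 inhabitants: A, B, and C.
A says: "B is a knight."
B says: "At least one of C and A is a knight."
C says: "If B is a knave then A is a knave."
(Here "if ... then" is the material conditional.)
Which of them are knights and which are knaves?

Knights: A, B, and C. Knaves: none.

A is a knight, so "B is a knight" must be true — and it is.
B (knight): "at least one of C and A is a knight" — true. ✓
C is a knight, and the claim "if B is a knave then A is a knave" is indeed true.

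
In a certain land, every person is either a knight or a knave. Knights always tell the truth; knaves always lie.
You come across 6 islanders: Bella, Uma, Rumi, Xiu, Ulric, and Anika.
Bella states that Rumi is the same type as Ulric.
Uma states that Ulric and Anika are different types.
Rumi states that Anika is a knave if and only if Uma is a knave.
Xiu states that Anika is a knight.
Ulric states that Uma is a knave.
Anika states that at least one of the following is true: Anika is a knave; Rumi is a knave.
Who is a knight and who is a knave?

Knights: Xiu, Ulric, and Anika. Knaves: Bella, Uma, and Rumi.

As a knave, Bella's statement "Rumi is the same type as Ulric" should be False; it is.
Uma is a knave, and the claim "Ulric and Anika are different types" is indeed False.
Rumi is a knave, and the claim "Anika is a knave if and only if Uma is a knave" is indeed False.
Since Xiu is a knight, "Anika is a knight" needs to be True, which holds.
Ulric (knight): "Uma is a knave" — True. ✓
Anika is a knight, and the claim "at least one of the following is true: Anika is a knave; Rumi is a knave" is indeed True.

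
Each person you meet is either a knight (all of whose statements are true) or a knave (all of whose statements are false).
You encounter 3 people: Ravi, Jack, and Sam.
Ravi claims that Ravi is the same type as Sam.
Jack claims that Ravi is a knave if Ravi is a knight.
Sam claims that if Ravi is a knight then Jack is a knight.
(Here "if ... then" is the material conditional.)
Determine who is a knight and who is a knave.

Ravi is a knave; "Ravi is the same type as Sam" is false, as required.
Jack is a knight, and the claim "Ravi is a knave if Ravi is a knight" is indeed true.
As a knight, Sam's statement "if Ravi is a knight then Jack is a knight" should be true; it is.

Ravi is a knave, Jack is a knight, and Sam is a knight.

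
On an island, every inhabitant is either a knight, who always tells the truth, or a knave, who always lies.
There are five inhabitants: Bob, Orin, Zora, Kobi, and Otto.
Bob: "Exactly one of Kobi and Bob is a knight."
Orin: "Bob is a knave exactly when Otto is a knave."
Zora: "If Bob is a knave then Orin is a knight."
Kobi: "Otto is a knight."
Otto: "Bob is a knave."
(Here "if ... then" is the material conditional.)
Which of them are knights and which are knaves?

Suppose Bob is a knave. Then Bob's statement "exactly one of Kobi and Bob is a knight" would have to be false. Checking the 16 ways to assign the others, none is consistent with every speaker.
(For instance, with Orin=knave, Zora=knight, Kobi=knave, Otto=knave, Orin's claim "Bob is a knave exactly when Otto is a knave" comes out true where it would need to be false.)
So Bob must be a knight, making "exactly one of Kobi and Bob is a knight" true. Taking Bob=knight, Orin=knave, Zora=knight, Kobi=knave, Otto=knave, each remaining statement checks out:
  Orin (knave): "Bob is a knave exactly when Otto is a knave" — false. ✓
  Zora (knight): "if Bob is a knave then Orin is a knight" — true. ✓
  Kobi (knave): "Otto is a knight" — false. ✓
  Otto (knave): "Bob is a knave" — false. ✓
This is the unique consistent assignment.

Bob is a knight, Orin is a knave, Zora is a knight, Kobi is a knave, and Otto is a knave.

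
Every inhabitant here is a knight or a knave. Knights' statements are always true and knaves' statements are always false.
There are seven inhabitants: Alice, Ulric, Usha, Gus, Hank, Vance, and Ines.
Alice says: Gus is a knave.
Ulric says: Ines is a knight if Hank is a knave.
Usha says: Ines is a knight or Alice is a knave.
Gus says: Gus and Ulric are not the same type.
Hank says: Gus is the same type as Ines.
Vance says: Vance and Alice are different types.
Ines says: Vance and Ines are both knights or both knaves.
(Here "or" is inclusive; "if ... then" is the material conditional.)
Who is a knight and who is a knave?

Since Alice is a knave, "Gus is a knave" needs to be False, which holds.
Ulric is a knave, so "Ines is a knight if Hank is a knave" must be False — and it is.
As a knight, Usha's statement "Ines is a knight or Alice is a knave" should be True; it is.
As a knight, Gus's statement "Gus and Ulric are not the same type" should be True; it is.
Hank (knave): "Gus is the same type as Ines" — False. ✓
Vance is a knight; "Vance and Alice are different types" is True, as required.
Ines is a knave, so "Vance and Ines are both knights or both knaves" must be False — and it is.

Knights: Usha, Gus, and Vance. Knaves: Alice, Ulric, Hank, and Ines.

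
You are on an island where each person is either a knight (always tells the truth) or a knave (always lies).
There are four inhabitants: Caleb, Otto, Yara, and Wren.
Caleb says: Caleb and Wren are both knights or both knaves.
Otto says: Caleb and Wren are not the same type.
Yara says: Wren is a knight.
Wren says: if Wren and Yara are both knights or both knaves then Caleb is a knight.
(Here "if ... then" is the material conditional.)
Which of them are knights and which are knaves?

Caleb is a knight, Otto is a knave, Yara is a knight, and Wren is a knight.

Caleb is a knight; "Caleb and Wren are both knights or both knaves" is True, as required.
As a knave, Otto's statement "Caleb and Wren are not the same type" should be False; it is.
Yara is a knight, and the claim "Wren is a knight" is indeed True.
Wren (knight): "if Wren and Yara are both knights or both knaves then Caleb is a knight" — True. ✓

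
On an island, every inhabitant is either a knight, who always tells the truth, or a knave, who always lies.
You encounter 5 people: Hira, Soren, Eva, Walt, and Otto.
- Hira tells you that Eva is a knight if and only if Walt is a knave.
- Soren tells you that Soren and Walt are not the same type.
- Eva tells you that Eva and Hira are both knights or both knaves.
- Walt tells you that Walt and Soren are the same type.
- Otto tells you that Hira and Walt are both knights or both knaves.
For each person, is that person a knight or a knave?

Knights: Hira, Soren, and Eva. Knaves: Walt and Otto.

Hira is a knight, and the claim "Eva is a knight if and only if Walt is a knave" is indeed True.
Soren is a knight, so "Soren and Walt are not the same type" must be True — and it is.
Eva (knight): "Eva and Hira are both knights or both knaves" — True. ✓
Walt is a knave, so "Walt and Soren are the same type" must be false — and it is.
Otto is a knave, so "Hira and Walt are both knights or both knaves" must be false — and it is.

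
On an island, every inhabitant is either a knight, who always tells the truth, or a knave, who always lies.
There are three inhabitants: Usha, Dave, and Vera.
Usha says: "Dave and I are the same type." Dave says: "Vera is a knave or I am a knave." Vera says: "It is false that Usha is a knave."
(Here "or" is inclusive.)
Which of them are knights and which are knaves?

Usha is a knave, Dave is a knight, and Vera is a knave.

Usha is a knave, and the claim "Dave and I are the same type" is indeed false.
Dave is a knight; "Vera is a knave or I am a knave" is true, as required.
Vera (knave): "it is false that Usha is a knave" — false. ✓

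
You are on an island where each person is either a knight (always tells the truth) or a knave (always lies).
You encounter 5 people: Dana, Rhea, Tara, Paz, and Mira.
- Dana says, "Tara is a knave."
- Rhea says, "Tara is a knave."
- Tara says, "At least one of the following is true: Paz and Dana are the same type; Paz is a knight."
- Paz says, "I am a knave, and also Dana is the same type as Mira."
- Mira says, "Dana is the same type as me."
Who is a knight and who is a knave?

Dana is a knight, Rhea is a knight, Tara is a knave, Paz is a knave, and Mira is a knave.

Dana (knight): "Tara is a knave" — true. ✓
Rhea is a knight, so "Tara is a knave" must be true — and it is.
Tara (knave): "at least one of the following is true: Paz and Dana are the same type; Paz is a knight" — false. ✓
Paz is a knave; "I am a knave, and also Dana is the same type as Mira" is false, as required.
Mira is a knave, so "Dana is the same type as me" must be false — and it is.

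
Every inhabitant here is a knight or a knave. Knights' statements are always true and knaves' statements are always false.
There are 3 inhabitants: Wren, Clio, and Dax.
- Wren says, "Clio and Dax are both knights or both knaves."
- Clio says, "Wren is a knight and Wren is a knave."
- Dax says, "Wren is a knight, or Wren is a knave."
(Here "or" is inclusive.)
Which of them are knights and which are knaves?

Since Wren is a knave, "Clio and Dax are both knights or both knaves" needs to be False, which holds.
Clio is a knave, so "Wren is a knight and Wren is a knave" must be False — and it is.
Dax is a knight, and the claim "Wren is a knight, or Wren is a knave" is indeed True.

Wren is a knave, Clio is a knave, and Dax is a knight.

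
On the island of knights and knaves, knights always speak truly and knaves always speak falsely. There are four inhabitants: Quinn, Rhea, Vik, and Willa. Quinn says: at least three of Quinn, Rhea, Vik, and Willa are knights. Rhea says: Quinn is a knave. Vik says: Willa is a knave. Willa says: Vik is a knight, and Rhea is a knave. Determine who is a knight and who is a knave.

Quinn is a knave, so "at least three of Quinn, Rhea, Vik, and Willa are knights" must be false — and it is.
Rhea (knight): "Quinn is a knave" — True. ✓
Vik is a knight, and the claim "Willa is a knave" is indeed True.
As a knave, Willa's statement "Vik is a knight, and Rhea is a knave" should be false; it is.

Quinn is a knave, Rhea is a knight, Vik is a knight, and Willa is a knave.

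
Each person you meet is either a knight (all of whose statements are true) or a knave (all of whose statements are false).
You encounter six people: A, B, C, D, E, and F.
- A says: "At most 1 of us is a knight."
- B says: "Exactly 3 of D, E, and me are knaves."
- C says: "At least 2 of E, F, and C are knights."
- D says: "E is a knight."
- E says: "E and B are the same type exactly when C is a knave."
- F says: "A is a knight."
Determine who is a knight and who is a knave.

As a knave, A's statement "at most 1 of us is a knight" should be False; it is.
B (knave): "exactly 3 of D, E, and me are knaves" — False. ✓
C is a knight, and the claim "at least 2 of E, F, and C are knights" is indeed True.
D is a knight, and the claim "E is a knight" is indeed True.
E is a knight, and the claim "E and B are the same type exactly when C is a knave" is indeed True.
F (knave): "A is a knight" — False. ✓

A is a knave, B is a knave, C is a knight, D is a knight, E is a knight, and F is a knave.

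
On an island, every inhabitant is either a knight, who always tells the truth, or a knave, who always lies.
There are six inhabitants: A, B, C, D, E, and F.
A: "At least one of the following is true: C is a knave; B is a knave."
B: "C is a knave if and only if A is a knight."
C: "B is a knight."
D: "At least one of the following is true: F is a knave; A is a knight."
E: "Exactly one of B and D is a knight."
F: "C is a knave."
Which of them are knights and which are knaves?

Knights: B, C, and D. Knaves: A, E, and F.

A is a knave; "at least one of the following is true: C is a knave; B is a knave" is false, as required.
B is a knight, and the claim "C is a knave if and only if A is a knight" is indeed True.
Since C is a knight, "B is a knight" needs to be True, which holds.
D is a knight; "at least one of the following is true: F is a knave; A is a knight" is True, as required.
E (knave): "exactly one of B and D is a knight" — false. ✓
As a knave, F's statement "C is a knave" should be false; it is.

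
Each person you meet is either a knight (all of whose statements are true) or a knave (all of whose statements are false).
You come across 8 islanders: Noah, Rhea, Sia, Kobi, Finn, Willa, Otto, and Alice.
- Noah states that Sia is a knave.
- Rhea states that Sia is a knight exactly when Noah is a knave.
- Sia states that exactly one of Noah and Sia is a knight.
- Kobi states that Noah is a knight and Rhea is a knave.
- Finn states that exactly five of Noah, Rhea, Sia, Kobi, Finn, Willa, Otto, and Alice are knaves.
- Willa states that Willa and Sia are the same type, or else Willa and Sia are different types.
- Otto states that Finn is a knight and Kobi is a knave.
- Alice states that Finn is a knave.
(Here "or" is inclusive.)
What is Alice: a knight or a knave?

Alice is a knight.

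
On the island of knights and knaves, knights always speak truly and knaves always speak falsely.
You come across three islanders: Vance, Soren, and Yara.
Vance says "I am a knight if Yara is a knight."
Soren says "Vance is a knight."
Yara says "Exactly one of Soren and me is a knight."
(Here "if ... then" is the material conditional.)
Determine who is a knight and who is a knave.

Vance is a knave, Soren is a knave, and Yara is a knight.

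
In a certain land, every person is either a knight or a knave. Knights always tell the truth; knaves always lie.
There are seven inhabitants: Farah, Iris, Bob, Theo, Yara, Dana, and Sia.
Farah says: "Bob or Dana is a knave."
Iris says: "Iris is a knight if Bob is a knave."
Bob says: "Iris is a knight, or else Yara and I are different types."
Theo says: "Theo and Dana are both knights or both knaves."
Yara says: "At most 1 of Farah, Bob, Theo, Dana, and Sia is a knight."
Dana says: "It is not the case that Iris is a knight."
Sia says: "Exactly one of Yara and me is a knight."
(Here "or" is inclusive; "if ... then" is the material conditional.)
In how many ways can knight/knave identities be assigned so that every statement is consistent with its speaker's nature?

4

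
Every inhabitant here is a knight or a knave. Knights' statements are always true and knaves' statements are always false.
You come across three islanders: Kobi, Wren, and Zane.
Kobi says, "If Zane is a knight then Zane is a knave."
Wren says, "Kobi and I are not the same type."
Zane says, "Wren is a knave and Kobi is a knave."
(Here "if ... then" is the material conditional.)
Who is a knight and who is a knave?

Kobi is a knave, Wren is a knave, and Zane is a knight.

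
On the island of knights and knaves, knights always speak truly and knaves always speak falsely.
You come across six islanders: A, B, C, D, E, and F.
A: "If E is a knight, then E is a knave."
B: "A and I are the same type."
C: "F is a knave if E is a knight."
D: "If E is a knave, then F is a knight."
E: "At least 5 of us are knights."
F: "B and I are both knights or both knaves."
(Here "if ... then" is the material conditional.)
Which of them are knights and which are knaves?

A is a knight, B is a knight, C is a knight, D is a knave, E is a knave, and F is a knave.

As a knight, A's statement "if E is a knight, then E is a knave" should be true; it is.
As a knight, B's statement "A and I are the same type" should be true; it is.
C is a knight, and the claim "F is a knave if E is a knight" is indeed true.
D is a knave; "if E is a knave, then F is a knight" is false, as required.
E (knave): "at least 5 of us are knights" — false. ✓
As a knave, F's statement "B and I are both knights or both knaves" should be false; it is.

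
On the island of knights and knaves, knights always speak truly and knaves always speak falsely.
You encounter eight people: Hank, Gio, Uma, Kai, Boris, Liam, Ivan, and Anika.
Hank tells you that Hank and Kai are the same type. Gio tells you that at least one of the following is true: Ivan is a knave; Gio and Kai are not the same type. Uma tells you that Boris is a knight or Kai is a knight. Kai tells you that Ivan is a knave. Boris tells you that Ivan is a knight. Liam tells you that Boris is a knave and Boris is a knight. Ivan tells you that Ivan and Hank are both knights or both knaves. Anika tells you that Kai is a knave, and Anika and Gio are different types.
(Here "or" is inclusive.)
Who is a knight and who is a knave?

Hank is a knight, Gio is a knight, Uma is a knight, Kai is a knight, Boris is a knave, Liam is a knave, Ivan is a knave, and Anika is a knave.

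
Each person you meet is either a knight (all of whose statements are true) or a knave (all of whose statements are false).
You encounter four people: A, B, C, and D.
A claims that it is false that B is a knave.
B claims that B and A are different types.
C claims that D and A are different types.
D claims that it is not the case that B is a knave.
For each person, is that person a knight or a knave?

Knights: none. Knaves: A, B, C, and D.

A is a knave, so "it is false that B is a knave" must be false — and it is.
B (knave): "B and A are different types" — false. ✓
As a knave, C's statement "D and A are different types" should be false; it is.
As a knave, D's statement "it is not the case that B is a knave" should be false; it is.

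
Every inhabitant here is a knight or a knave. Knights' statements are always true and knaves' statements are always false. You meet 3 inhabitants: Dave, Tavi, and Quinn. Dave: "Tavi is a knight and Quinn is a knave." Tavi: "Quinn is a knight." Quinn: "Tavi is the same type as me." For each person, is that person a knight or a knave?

Dave is a knave, so "Tavi is a knight and Quinn is a knave" must be False — and it is.
As a knight, Tavi's statement "Quinn is a knight" should be True; it is.
Quinn is a knight, so "Tavi is the same type as me" must be True — and it is.

Knights: Tavi and Quinn. Knaves: Dave.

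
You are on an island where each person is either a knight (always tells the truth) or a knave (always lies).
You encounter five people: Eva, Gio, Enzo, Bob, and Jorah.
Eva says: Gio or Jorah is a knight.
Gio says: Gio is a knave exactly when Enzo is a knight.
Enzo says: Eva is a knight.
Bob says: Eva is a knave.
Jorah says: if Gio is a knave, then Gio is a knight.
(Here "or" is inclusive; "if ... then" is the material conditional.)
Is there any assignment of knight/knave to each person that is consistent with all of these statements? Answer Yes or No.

One consistent assignment: Eva=knave, Gio=knave, Enzo=knave, Bob=knight, Jorah=knave.

Yes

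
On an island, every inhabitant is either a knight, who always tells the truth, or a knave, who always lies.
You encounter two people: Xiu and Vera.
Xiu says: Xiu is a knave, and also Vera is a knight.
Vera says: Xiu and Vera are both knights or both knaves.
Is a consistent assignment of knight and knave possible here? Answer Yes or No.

No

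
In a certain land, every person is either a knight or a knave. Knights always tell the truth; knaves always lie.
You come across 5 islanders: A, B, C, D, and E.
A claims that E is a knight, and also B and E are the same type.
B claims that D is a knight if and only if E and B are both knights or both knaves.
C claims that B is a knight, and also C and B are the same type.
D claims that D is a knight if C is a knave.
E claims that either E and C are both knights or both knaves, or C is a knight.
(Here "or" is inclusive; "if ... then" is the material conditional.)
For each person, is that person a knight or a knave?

Suppose A is a knave. Then A's statement "E is a knight, and also B and E are the same type" would have to be false. Checking the 16 ways to assign the others, none is consistent with every speaker.
(For instance, with B=knight, C=knight, D=knight, E=knight, A's claim "E is a knight, and also B and E are the same type" comes out true where it would need to be false.)
So A must be a knight, making "E is a knight, and also B and E are the same type" true. Taking A=knight, B=knight, C=knight, D=knight, E=knight, each remaining statement checks out:
  B (knight): "D is a knight if and only if E and B are both knights or both knaves" — true. ✓
  C (knight): "B is a knight, and also C and B are the same type" — true. ✓
  D (knight): "D is a knight if C is a knave" — true. ✓
  E (knight): "either E and C are both knights or both knaves, or C is a knight" — true. ✓
This is the unique consistent assignment.

Knights: A, B, C, D, and E. Knaves: none.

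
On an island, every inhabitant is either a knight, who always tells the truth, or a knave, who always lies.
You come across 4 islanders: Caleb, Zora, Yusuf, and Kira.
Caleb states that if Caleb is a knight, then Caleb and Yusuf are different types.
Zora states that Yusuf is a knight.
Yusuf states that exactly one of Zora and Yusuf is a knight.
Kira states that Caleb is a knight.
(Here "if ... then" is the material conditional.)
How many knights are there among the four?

2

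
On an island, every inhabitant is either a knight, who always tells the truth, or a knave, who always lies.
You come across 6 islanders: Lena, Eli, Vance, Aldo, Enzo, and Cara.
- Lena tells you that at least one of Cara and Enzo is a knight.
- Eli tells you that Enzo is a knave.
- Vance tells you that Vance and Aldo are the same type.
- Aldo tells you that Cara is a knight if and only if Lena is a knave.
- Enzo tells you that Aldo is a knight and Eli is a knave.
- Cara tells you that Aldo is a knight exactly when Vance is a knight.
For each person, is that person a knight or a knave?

Since Lena is a knight, "at least one of Cara and Enzo is a knight" needs to be true, which holds.
Since Eli is a knave, "Enzo is a knave" needs to be false, which holds.
Vance (knave): "Vance and Aldo are the same type" — false. ✓
Aldo is a knight, so "Cara is a knight if and only if Lena is a knave" must be true — and it is.
Enzo is a knight; "Aldo is a knight and Eli is a knave" is true, as required.
Cara is a knave, so "Aldo is a knight exactly when Vance is a knight" must be false — and it is.

Lena is a knight, Eli is a knave, Vance is a knave, Aldo is a knight, Enzo is a knight, and Cara is a knave.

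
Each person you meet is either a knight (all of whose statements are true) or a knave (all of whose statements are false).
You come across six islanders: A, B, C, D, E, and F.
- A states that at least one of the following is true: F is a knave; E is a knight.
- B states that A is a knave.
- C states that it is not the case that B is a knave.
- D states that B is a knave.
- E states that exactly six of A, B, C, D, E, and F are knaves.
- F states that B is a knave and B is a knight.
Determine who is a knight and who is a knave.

A is a knight, B is a knave, C is a knave, D is a knight, E is a knave, and F is a knave.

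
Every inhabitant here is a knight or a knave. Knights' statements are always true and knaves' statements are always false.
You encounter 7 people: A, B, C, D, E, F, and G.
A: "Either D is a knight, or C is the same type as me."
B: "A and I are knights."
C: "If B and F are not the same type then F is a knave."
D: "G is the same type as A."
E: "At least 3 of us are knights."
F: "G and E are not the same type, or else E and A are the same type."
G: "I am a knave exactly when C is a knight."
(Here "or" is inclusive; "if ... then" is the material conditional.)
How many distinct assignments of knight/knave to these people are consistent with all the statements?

1

Consistent assignments:
  A=knight, B=knave, C=knave, D=knight, E=knight, F=knight, G=knight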